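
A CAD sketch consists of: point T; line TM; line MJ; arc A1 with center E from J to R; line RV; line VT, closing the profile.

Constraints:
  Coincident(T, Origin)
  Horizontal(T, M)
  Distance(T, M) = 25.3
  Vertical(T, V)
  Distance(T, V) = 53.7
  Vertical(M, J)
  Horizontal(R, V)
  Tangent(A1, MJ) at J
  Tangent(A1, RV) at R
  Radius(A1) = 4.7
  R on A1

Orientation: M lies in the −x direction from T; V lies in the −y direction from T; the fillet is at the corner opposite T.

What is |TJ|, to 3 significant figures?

55.1

T is at the origin; TM is horizontal with |TM| = 25.3 and M on the −x side, so M = (-25.3, 0.00). TV is vertical with |TV| = 53.7 and V on the −y side, so V = (0.00, -53.7). The virtual corner opposite T is at (-25.3, -53.7). Since A1 is tangent to MJ there, EJ ⟂ MJ and A1 meets RV tangentially, so ER is at right angles to RV, with radius 4.7, so the center E sits 4.7 in from both sides at E = (-20.6, -49.0). That places the tangent points at J = (-25.3, -49.0) on MJ and R = (-20.6, -53.7) on RV. Then |TJ| = |J − T| = 55.1.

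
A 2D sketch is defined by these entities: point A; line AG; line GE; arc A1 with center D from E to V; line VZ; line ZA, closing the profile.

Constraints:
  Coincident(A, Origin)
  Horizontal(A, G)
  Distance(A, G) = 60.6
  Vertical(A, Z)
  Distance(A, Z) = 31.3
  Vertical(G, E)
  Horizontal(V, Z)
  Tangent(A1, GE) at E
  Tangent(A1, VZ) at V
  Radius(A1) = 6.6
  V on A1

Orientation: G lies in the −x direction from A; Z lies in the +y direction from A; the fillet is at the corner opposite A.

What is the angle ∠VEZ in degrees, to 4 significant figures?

38.78°

A is at the origin; A and G share the same y with |AG| = 60.6 and G on the −x side, so G = (-60.60, 0.000). AZ is vertical with |AZ| = 31.3 and Z on the +y side, so Z = (0.000, 31.30). The virtual corner opposite A is at (-60.60, 31.30). A1 meets GE tangentially, so DE is at right angles to GE and since A1 is tangent to VZ there, DV ⟂ VZ, with radius 6.6, so the center D sits 6.6 in from both sides at D = (-54.00, 24.70). That places the tangent points at E = (-60.60, 24.70) on GE and V = (-54.00, 31.30) on VZ. Then cos ∠VEZ = EV·EZ / (|EV||EZ|), giving 38.78°.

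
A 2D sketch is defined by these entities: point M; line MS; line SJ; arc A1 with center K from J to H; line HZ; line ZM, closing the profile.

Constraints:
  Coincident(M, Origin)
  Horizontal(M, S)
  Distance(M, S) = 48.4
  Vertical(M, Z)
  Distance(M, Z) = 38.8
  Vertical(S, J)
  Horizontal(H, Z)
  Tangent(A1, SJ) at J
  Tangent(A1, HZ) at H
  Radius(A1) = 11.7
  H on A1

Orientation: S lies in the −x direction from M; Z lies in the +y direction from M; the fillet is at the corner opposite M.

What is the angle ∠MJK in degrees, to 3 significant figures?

29.2°

M is at the origin; MS is horizontal with |MS| = 48.4 and S on the −x side, so S = (-48.4, 0.00). MZ is vertical with |MZ| = 38.8 and Z on the +y side, so Z = (0.00, 38.8). The virtual corner opposite M is at (-48.4, 38.8). A1 meets SJ tangentially, so KJ is at right angles to SJ and tangency of A1 to HZ means the radius KH is perpendicular to HZ, with radius 11.7, so the center K sits 11.7 in from both sides at K = (-36.7, 27.1). That places the tangent points at J = (-48.4, 27.1) on SJ and H = (-36.7, 38.8) on HZ. Then cos ∠MJK = JM·JK / (|JM||JK|), giving 29.2°.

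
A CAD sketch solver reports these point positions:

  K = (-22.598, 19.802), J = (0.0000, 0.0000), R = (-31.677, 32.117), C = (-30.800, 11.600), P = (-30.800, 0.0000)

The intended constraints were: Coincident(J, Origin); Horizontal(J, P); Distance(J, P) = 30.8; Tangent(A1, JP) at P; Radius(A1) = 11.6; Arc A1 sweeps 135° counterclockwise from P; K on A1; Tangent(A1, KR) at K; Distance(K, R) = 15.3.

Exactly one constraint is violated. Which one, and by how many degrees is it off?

Tangent(A1, KR) at K — off by 8.60°.

J = (0.00, 0.00) ✓; J.y = 0.00, P.y = 0.00 ✓; |JP| = 30.80 ✓; ∠(CP, PJ) = 90.00° ✓; |CP| = 11.60 ✓; bearing(C→K) − bearing(C→P) = 135.0° ✓; |CK| = 11.60 ✓; ∠(CK, KR) = 98.60° ✗; |KR| = 15.30 ✓.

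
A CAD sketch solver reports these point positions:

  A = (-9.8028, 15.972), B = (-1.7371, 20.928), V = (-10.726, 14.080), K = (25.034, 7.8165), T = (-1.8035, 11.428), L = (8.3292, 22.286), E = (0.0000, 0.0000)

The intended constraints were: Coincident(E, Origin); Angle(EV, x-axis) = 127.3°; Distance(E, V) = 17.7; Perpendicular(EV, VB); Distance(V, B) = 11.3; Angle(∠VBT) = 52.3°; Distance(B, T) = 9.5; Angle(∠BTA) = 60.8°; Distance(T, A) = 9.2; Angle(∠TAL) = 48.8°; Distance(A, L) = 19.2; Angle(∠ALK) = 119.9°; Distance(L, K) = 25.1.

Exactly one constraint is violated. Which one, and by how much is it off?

Distance(L, K) = 25.1 — off by 3.00.

E = (0.00, 0.00) ✓; EV at 127.3° ✓; |EV| = 17.70 ✓; ∠(EV, VB) = 90.00° ✓; |VB| = 11.30 ✓; ∠VBT = 52.30° ✓; |BT| = 9.500 ✓; ∠BTA = 60.80° ✓; |TA| = 9.200 ✓; ∠TAL = 48.80° ✓; |AL| = 19.20 ✓; ∠ALK = 119.9° ✓; |LK| = 22.10 ✗.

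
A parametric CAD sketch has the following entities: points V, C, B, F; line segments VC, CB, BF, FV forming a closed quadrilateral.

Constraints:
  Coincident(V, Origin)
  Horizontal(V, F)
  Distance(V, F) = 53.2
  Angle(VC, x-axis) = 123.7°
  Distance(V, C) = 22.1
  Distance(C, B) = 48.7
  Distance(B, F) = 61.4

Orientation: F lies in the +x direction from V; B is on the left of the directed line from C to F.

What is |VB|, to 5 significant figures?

57.342

V is at the origin; VF is horizontal with |VF| = 53.2 and F in +x, so F = (53.2, 0). VC runs at 123.7° with |VC| = 22.1, so C = (-12.262, 18.386). B is determined by |CB| = 48.7 and |BF| = 61.4 together: it lies at the intersection of circle(C, 48.7) and circle(F, 61.4). With |CF| = 67.995, the foot of the radical line on CF is 23.715 from C and the perpendicular offset is √(48.7² − 23.715²) = 42.536. Taking the left-of-CF solution: B = (22.072, 52.924).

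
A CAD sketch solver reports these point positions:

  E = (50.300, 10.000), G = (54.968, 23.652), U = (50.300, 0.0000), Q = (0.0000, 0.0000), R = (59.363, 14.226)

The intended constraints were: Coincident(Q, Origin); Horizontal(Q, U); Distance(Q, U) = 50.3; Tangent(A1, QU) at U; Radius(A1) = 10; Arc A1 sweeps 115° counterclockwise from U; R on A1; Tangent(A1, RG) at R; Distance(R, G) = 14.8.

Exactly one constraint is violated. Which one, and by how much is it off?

Distance(R, G) = 14.8 — off by 4.40.

Q = (0.00, 0.00) ✓; Q.y = 0.00, U.y = 0.00 ✓; |QU| = 50.30 ✓; ∠(EU, UQ) = 90.00° ✓; |EU| = 10.00 ✓; bearing(E→R) − bearing(E→U) = 115.0° ✓; |ER| = 10.00 ✓; ∠(ER, RG) = 90.00° ✓; |RG| = 10.40 ✗.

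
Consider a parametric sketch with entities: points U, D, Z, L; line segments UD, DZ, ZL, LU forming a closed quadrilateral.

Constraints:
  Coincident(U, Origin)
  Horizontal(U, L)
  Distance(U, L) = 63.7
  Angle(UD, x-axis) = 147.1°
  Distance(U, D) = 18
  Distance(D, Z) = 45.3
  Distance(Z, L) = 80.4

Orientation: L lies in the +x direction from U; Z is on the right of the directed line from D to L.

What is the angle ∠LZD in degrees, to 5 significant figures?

72.345°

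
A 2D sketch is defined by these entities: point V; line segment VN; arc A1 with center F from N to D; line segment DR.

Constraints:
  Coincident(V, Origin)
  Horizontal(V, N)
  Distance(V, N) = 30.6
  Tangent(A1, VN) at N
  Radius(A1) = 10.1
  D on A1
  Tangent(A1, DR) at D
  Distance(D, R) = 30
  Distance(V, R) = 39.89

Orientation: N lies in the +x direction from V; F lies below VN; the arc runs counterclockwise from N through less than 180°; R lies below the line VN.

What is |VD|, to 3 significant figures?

22.2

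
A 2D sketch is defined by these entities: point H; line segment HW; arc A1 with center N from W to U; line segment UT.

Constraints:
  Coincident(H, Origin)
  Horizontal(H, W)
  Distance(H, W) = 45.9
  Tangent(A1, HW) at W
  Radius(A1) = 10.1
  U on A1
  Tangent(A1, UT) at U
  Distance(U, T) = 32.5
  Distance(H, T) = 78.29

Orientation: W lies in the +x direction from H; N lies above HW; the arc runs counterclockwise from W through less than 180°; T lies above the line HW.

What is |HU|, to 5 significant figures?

54.876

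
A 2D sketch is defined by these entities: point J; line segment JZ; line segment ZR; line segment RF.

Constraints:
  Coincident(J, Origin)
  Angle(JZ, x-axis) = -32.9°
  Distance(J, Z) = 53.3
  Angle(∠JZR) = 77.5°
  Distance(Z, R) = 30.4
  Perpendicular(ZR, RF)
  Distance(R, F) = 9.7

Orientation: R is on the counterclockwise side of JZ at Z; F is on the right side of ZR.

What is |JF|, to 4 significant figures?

64.55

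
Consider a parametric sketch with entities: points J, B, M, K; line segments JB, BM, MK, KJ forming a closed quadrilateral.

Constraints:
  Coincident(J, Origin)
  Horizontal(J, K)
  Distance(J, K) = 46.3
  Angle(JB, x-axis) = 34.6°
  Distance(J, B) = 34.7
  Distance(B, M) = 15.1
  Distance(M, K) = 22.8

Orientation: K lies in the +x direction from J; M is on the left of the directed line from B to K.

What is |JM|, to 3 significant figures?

48.9

J is at the origin; J and K share the same y with |JK| = 46.3 and K in +x, so K = (46.3, 0). JB runs at 34.6° with |JB| = 34.7, so B = (28.6, 19.7). M is determined by |BM| = 15.1 and |MK| = 22.8 together: it lies at the intersection of circle(B, 15.1) and circle(K, 22.8). With |BK| = 26.5, the foot of the radical line on BK is 7.75 from B and the perpendicular offset is √(15.1² − 7.75²) = 13.0. Taking the left-of-BK solution: M = (43.4, 22.6).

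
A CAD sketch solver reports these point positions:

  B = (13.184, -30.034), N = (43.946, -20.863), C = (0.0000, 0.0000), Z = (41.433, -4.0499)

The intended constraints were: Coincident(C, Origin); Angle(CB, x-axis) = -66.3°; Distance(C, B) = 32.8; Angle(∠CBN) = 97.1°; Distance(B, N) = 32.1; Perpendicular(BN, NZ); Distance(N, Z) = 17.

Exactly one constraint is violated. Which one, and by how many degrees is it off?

Perpendicular(BN, NZ) — off by 8.10°.

C = (0.00, 0.00) ✓; CB at -66.30° ✓; |CB| = 32.80 ✓; ∠CBN = 97.10° ✓; |BN| = 32.10 ✓; ∠(BN, NZ) = 81.90° ✗; |NZ| = 17.00 ✓.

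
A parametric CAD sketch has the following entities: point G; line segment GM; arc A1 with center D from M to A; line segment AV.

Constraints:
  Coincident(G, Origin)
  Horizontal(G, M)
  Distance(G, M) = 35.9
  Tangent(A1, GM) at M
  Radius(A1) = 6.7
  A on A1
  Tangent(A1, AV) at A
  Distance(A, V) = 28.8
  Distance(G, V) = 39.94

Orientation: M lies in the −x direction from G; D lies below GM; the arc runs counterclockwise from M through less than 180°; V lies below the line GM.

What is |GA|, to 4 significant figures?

42.48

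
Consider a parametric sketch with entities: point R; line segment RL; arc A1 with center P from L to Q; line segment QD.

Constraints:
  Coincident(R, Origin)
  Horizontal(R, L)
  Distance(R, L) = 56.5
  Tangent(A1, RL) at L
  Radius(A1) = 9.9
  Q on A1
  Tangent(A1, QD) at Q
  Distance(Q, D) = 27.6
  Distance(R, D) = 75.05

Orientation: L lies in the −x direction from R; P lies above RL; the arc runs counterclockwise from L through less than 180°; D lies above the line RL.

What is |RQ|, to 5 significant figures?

50.967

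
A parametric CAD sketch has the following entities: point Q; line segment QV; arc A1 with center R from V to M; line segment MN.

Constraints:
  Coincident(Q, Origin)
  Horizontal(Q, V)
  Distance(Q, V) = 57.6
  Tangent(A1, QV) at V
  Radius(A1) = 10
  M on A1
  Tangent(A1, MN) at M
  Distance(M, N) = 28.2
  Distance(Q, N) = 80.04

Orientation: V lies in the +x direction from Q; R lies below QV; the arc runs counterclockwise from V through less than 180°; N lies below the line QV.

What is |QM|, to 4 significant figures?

53.56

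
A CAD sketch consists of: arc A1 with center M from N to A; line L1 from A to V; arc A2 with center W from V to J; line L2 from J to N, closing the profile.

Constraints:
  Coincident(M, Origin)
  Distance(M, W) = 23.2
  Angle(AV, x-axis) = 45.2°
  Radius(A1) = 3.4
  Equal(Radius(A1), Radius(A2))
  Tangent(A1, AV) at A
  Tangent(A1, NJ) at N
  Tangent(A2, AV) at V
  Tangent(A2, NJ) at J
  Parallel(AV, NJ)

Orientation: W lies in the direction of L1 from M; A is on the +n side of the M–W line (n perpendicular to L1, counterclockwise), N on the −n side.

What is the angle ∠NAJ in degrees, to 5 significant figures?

73.664°

The slot axis is L1's direction at 45.2°, so u = (cos 45.2°, sin 45.2°) = (0.70463, 0.70957) and n = (−sin 45.2°, cos 45.2°) = (-0.70957, 0.70463). M is at the origin and W lies 23.2 along u from M, so W = 23.2·u = (16.348, 16.462). Tangency of A1 to both parallel lines with radius 3.4 puts A and N at M ± 3.4·n: A = (-2.4125, 2.3958), N = (2.4125, -2.3958). Equal radii place V and J the same way about W: V = W + 3.4·n = (13.935, 18.858), J = W − 3.4·n = (18.760, 14.066). Then cos ∠NAJ = AN·AJ / (|AN||AJ|), giving 73.664°.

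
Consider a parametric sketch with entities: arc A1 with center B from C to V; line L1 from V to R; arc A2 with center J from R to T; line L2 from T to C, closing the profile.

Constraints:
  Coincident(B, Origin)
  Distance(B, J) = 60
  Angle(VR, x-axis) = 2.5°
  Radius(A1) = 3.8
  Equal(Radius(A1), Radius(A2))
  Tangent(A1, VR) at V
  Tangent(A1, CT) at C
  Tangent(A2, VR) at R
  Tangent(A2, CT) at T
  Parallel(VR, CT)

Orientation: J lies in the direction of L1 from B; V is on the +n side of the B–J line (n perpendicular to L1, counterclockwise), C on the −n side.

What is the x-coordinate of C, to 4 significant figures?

0.1658

The slot axis is L1's direction at 2.5°, so u = (cos 2.5°, sin 2.5°) = (0.9990, 0.04362) and n = (−sin 2.5°, cos 2.5°) = (-0.04362, 0.9990). B is at the origin and J lies 60.0 along u from B, so J = 60.0·u = (59.94, 2.617). Tangency of A1 to both parallel lines with radius 3.8 puts V and C at B ± 3.8·n: V = (-0.1658, 3.796), C = (0.1658, -3.796). So C.x = 0.1658.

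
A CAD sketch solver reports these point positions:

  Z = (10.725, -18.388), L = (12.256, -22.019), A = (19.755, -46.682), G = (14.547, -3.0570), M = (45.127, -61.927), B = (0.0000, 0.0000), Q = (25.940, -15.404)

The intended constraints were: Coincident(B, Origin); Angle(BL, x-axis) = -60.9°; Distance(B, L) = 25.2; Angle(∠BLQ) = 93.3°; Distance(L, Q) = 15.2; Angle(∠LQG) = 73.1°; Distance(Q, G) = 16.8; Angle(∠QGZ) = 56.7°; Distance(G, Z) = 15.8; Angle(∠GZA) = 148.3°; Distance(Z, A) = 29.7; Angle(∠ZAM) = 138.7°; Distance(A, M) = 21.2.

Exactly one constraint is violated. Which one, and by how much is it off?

Distance(A, M) = 21.2 — off by 8.40.

B = (0.00, 0.00) ✓; BL at -60.90° ✓; |BL| = 25.20 ✓; ∠BLQ = 93.30° ✓; |LQ| = 15.20 ✓; ∠LQG = 73.10° ✓; |QG| = 16.80 ✓; ∠QGZ = 56.70° ✓; |GZ| = 15.80 ✓; ∠GZA = 148.3° ✓; |ZA| = 29.70 ✓; ∠ZAM = 138.7° ✓; |AM| = 29.60 ✗.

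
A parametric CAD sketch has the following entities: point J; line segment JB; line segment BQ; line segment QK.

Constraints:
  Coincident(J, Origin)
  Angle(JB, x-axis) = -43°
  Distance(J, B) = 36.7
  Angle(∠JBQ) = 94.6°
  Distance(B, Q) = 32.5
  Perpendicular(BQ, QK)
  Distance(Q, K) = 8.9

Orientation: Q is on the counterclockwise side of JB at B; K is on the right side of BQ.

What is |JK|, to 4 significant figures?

57.66

J is at the origin; JB runs at -43.0° with length 36.7, so B = 36.7·(cos -43.0°, sin -43.0°) = (26.84, -25.03). ∠JBQ = 94.6°, so BQ runs at -43.0° + (180° − 94.6°) = 42.40° from the x-axis; with |BQ| = 32.5, Q = B + 32.5·(cos 42.40°, sin 42.40°) = (50.84, -3.115). The perpendicularity gives QK at right angles to BQ; with |QK| = 8.9 on the right of BQ, K = Q + 8.9·(0.6743, -0.7385) = (56.84, -9.687). Then |JK| = |K − J| = 57.66.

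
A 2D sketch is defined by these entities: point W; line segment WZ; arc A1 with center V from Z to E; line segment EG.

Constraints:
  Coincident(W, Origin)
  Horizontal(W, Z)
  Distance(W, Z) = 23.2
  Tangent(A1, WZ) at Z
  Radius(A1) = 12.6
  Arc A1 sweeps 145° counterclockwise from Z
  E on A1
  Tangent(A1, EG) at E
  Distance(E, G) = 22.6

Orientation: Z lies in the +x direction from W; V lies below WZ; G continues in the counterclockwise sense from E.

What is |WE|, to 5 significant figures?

27.938

W is at the origin; W and Z share the same y with |WZ| = 23.2 and Z on the +x side, so Z = (23.200, 0.0000). Since A1 is tangent to WZ there, VZ ⟂ WZ, so V = Z + (0, -12.6) = (23.200, -12.600). On A1, Z sits at bearing 90° from V; a 145° counterclockwise sweep puts E at bearing 235°, so E = V + 12.6·(cos 235°, sin 235°) = (15.973, -22.921). Then |WE| = |E − W| = 27.938.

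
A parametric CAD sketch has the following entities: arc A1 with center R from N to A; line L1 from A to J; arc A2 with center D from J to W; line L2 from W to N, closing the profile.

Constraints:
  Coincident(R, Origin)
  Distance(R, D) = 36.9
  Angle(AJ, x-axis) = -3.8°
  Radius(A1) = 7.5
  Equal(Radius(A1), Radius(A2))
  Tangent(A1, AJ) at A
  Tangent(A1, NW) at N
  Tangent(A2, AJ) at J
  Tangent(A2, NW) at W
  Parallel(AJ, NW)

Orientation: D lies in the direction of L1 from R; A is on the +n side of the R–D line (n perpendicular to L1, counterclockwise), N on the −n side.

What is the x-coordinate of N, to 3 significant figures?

-0.497

R is at the origin and D lies 36.9 along u from R, so D = 36.9·u = (36.8, -2.45). Tangency of A1 to both parallel lines with radius 7.5 puts A and N at R ± 7.5·n: A = (0.497, 7.48), N = (-0.497, -7.48). So N.x = -0.497.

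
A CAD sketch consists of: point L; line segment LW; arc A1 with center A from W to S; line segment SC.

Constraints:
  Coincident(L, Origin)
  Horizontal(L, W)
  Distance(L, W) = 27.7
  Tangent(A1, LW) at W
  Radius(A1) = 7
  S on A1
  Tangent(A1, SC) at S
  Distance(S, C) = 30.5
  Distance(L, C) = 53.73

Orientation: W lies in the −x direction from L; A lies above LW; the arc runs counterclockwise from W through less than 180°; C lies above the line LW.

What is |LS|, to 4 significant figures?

24.72

Checks: L = (0.00, 0.00) ✓; |AS| = 7.000 ✓; ∠(AS, SC) = 90.00° ✓; |SC| = 30.50 ✓; |LC| = 53.73 ✓.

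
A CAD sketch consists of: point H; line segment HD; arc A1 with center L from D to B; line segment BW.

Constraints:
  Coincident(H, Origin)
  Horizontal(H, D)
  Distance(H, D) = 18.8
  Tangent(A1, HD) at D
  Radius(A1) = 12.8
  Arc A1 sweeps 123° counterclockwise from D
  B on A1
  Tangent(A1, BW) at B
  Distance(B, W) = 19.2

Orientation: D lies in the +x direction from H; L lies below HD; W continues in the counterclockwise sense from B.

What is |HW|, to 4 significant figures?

40.37

H is at the origin; H and D share the same y with |HD| = 18.8 and D on the +x side, so D = (18.80, 0.000). A1 meets HD tangentially, so LD is at right angles to HD, so L = D + (0, -12.8) = (18.80, -12.80). On A1, D sits at bearing 90° from L; a 123° counterclockwise sweep puts B at bearing 213°, so B = L + 12.8·(cos 213°, sin 213°) = (8.065, -19.77). Since A1 is tangent to BW there, LB ⟂ BW, so BW runs along (−sin 213°, cos 213°); with |BW| = 19.2, W = (18.52, -35.87). Then |HW| = |W − H| = 40.37.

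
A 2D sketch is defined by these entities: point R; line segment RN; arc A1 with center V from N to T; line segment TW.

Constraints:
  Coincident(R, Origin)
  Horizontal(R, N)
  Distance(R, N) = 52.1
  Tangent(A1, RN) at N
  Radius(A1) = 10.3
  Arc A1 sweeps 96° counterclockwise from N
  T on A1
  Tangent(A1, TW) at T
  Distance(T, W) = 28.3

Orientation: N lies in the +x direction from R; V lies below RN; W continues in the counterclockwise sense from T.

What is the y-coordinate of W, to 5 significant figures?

-39.522

R is at the origin; R and N share the same y with |RN| = 52.1 and N on the +x side, so N = (52.100, 0.0000). The tangent condition forces VN to be normal to RN, so V = N + (0, -10.3) = (52.100, -10.300). On A1, N sits at bearing 90° from V; a 96° counterclockwise sweep puts T at bearing 186°, so T = V + 10.3·(cos 186°, sin 186°) = (41.856, -11.377). Since A1 is tangent to TW there, VT ⟂ TW, so TW runs along (−sin 186°, cos 186°); with |TW| = 28.3, W = (44.815, -39.522). So W.y = -39.522.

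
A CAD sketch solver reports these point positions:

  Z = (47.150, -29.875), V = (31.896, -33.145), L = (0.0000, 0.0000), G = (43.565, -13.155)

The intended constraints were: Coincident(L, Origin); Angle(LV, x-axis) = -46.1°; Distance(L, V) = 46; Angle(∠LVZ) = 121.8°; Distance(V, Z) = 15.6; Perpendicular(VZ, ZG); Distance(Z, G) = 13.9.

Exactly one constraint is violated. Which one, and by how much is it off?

Distance(Z, G) = 13.9 — off by 3.20.

L = (0.00, 0.00) ✓; LV at -46.10° ✓; |LV| = 46.00 ✓; ∠LVZ = 121.8° ✓; |VZ| = 15.60 ✓; ∠(VZ, ZG) = 90.00° ✓; |ZG| = 17.10 ✗.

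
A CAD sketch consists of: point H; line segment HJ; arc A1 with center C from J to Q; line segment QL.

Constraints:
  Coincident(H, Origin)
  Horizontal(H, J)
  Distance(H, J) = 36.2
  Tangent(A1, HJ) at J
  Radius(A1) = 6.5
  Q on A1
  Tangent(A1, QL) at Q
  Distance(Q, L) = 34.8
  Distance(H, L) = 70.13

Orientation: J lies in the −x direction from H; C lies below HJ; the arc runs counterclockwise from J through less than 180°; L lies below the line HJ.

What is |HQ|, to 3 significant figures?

41.1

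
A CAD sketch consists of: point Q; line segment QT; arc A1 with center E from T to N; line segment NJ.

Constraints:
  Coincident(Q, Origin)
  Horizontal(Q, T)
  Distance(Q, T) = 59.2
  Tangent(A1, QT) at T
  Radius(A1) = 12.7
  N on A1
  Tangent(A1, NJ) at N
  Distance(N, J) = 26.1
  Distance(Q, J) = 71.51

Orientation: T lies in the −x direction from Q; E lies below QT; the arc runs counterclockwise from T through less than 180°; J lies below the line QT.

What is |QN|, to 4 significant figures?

72.84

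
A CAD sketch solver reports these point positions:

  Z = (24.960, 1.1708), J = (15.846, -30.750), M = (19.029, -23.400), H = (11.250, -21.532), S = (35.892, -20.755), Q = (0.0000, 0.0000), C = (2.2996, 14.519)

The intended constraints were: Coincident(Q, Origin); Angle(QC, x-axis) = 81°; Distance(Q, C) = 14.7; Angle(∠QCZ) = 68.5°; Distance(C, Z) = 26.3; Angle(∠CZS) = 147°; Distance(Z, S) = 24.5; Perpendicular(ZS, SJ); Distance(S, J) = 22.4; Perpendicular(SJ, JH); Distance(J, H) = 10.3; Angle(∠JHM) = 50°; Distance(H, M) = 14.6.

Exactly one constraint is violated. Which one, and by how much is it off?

Distance(H, M) = 14.6 — off by 6.60.

Q = (0.00, 0.00) ✓; QC at 81.00° ✓; |QC| = 14.70 ✓; ∠QCZ = 68.50° ✓; |CZ| = 26.30 ✓; ∠CZS = 147.0° ✓; |ZS| = 24.50 ✓; ∠(ZS, SJ) = 90.00° ✓; |SJ| = 22.40 ✓; ∠(SJ, JH) = 90.00° ✓; |JH| = 10.30 ✓; ∠JHM = 50.00° ✓; |HM| = 8.000 ✗.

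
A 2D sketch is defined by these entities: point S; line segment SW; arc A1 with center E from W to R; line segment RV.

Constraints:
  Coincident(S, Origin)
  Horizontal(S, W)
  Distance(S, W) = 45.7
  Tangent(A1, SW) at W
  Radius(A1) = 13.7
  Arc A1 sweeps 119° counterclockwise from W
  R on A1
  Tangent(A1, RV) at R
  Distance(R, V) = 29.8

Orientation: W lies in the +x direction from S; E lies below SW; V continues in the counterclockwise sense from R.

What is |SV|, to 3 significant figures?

66.9

On A1, W sits at bearing 90° from E; a 119° counterclockwise sweep puts R at bearing 209°, so R = E + 13.7·(cos 209°, sin 209°) = (33.7, -20.3). A1 meets RV tangentially, so ER is at right angles to RV, so RV runs along (−sin 209°, cos 209°); with |RV| = 29.8, V = (48.2, -46.4). Then |SV| = |V − S| = 66.9.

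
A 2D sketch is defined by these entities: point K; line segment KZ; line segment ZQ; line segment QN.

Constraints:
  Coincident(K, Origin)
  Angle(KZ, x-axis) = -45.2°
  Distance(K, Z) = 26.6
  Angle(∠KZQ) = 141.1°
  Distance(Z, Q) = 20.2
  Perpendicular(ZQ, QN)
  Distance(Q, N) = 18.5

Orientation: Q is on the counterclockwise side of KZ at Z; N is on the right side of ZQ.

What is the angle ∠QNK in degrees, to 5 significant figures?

49.281°

∠KZQ = 141.1°, so ZQ runs at -45.2° + (180° − 141.1°) = -6.3000° from the x-axis; with |ZQ| = 20.2, Q = Z + 20.2·(cos -6.3000°, sin -6.3000°) = (38.821, -21.091). ZQ is perpendicular to QN; with |QN| = 18.5 on the right of ZQ, N = Q + 18.5·(-0.10973, -0.99396) = (36.791, -39.479). Then cos ∠QNK = NQ·NK / (|NQ||NK|), giving 49.281°.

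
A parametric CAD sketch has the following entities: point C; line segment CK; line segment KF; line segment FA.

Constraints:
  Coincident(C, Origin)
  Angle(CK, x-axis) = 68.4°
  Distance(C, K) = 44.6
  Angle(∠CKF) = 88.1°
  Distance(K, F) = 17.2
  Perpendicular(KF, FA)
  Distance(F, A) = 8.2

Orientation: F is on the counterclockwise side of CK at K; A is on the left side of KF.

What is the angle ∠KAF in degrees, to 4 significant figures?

64.51°

C is at the origin; CK runs at 68.4° with length 44.6, so K = 44.6·(cos 68.4°, sin 68.4°) = (16.42, 41.47). ∠CKF = 88.1°, so KF runs at 68.4° + (180° − 88.1°) = 160.3° from the x-axis; with |KF| = 17.2, F = K + 17.2·(cos 160.3°, sin 160.3°) = (0.2251, 47.27). KF ⟂ FA; with |FA| = 8.2 on the left of KF, A = F + 8.2·(-0.3371, -0.9415) = (-2.539, 39.55). Then cos ∠KAF = AK·AF / (|AK||AF|), giving 64.51°.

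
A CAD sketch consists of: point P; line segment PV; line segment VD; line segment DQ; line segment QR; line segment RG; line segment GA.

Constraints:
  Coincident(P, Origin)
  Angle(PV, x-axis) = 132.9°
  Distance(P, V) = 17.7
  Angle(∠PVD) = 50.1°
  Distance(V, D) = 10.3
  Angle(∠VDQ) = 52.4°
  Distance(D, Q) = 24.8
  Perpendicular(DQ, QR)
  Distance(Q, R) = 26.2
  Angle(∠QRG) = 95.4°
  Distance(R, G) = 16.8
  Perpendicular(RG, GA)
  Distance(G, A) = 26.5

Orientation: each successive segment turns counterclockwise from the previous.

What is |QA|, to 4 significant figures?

19.27

P is at the origin; PV runs at 132.9° with length 17.7, so V = (-12.05, 12.97). ∠PVD = 50.1° gives VD at -97.20° from the x-axis; with |VD| = 10.3, D = (-13.34, 2.747). ∠VDQ = 52.4° gives DQ at 30.40° from the x-axis; with |DQ| = 24.8, Q = (8.051, 15.30). The perpendicularity gives QR at right angles to DQ, so QR runs at 120.4°; with |QR| = 26.2, R = (-5.207, 37.89). ∠QRG = 95.4° gives RG at -155.0° from the x-axis; with |RG| = 16.8, G = (-20.43, 30.79). The perpendicularity gives GA at right angles to RG, so GA runs at -65.00°; with |GA| = 26.5, A = (-9.234, 6.778). Then |QA| = |A − Q| = 19.27.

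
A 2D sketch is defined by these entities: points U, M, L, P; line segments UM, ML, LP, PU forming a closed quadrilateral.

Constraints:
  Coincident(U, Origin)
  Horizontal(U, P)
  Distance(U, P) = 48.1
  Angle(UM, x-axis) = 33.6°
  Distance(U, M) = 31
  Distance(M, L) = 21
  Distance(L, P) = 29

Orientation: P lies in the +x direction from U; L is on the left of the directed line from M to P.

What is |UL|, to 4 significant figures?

52.00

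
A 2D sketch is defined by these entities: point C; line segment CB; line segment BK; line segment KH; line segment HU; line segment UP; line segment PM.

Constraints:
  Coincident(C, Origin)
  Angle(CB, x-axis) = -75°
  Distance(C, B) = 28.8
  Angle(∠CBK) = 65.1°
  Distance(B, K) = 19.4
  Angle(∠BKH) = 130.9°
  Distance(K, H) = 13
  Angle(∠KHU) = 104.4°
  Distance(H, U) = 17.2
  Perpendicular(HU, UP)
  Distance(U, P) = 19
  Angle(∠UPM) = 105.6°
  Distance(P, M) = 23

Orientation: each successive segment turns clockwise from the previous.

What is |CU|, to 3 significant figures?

6.37

C is at the origin; CB runs at -75.0° with length 28.8, so B = (7.45, -27.8). ∠CBK = 65.1° gives BK at 170° from the x-axis; with |BK| = 19.4, K = (-11.7, -24.5). ∠BKH = 130.9° gives KH at 121° from the x-axis; with |KH| = 13.0, H = (-18.4, -13.3). ∠KHU = 104.4° gives HU at 45.4° from the x-axis; with |HU| = 17.2, U = (-6.28, -1.09). Then |CU| = |U − C| = 6.37.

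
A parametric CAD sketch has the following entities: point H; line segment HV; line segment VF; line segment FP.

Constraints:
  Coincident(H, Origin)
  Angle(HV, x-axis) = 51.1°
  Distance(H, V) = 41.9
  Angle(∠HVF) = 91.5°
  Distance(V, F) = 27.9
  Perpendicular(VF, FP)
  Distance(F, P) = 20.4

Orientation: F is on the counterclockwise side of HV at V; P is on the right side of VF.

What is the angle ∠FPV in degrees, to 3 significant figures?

53.8°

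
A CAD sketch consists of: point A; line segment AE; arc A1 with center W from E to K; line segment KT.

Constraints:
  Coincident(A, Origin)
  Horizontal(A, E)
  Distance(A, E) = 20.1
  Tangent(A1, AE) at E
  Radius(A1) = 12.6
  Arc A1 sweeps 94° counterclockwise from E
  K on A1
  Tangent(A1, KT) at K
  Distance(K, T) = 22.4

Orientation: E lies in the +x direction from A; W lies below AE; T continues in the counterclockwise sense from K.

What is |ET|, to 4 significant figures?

37.48

A is at the origin; AE is horizontal with |AE| = 20.1 and E on the +x side, so E = (20.10, 0.000). A1 meets AE tangentially, so WE is at right angles to AE, so W = E + (0, -12.6) = (20.10, -12.60). On A1, E sits at bearing 90° from W; a 94° counterclockwise sweep puts K at bearing 184°, so K = W + 12.6·(cos 184°, sin 184°) = (7.531, -13.48). The tangent condition forces WK to be normal to KT, so KT runs along (−sin 184°, cos 184°); with |KT| = 22.4, T = (9.093, -35.82). Then |ET| = |T − E| = 37.48.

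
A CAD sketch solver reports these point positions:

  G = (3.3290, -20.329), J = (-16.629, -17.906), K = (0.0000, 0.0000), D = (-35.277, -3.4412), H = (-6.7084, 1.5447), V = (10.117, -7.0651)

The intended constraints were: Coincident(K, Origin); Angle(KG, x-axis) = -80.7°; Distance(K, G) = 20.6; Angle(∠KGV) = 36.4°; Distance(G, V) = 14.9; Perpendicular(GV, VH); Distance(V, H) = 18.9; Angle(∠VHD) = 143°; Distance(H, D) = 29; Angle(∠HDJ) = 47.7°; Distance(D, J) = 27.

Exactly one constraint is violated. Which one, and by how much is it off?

Distance(D, J) = 27 — off by 3.40.

K = (0.00, 0.00) ✓; KG at -80.70° ✓; |KG| = 20.60 ✓; ∠KGV = 36.40° ✓; |GV| = 14.90 ✓; ∠(GV, VH) = 90.00° ✓; |VH| = 18.90 ✓; ∠VHD = 143.0° ✓; |HD| = 29.00 ✓; ∠HDJ = 47.70° ✓; |DJ| = 23.60 ✗.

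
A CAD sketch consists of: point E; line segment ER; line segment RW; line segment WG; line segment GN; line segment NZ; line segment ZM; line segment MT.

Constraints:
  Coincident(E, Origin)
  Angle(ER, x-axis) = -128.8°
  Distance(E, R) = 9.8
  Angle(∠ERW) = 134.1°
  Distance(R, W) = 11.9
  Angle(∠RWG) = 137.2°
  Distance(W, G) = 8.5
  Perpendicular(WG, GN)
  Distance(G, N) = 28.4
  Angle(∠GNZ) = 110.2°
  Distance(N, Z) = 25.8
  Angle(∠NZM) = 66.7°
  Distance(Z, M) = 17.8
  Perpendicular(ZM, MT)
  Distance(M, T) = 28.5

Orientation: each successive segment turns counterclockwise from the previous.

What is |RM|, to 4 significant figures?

12.94

∠GNZ = 110.2° gives NZ at 119.7° from the x-axis; with |NZ| = 25.8, Z = (7.342, 19.21). ∠NZM = 66.7° gives ZM at -127.0° from the x-axis; with |ZM| = 17.8, M = (-3.370, 4.997). Then |RM| = |M − R| = 12.94.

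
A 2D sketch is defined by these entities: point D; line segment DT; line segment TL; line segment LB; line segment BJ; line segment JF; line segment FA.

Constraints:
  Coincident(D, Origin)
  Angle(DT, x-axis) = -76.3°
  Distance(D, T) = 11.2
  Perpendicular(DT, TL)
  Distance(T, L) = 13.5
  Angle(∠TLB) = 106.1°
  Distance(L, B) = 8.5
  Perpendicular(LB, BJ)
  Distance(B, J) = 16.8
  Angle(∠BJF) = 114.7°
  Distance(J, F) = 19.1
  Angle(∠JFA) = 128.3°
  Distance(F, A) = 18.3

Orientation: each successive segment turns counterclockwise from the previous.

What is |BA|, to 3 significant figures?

37.5

D is at the origin; DT runs at -76.3° with length 11.2, so T = (2.65, -10.9). DT ⟂ TL, so TL runs at 13.7°; with |TL| = 13.5, L = (15.8, -7.68). ∠TLB = 106.1° gives LB at 87.6° from the x-axis; with |LB| = 8.5, B = (16.1, 0.809). LB ⟂ BJ, so BJ runs at 178°; with |BJ| = 16.8, J = (-0.661, 1.51). ∠BJF = 114.7° gives JF at -117° from the x-axis; with |JF| = 19.1, F = (-9.36, -15.5). ∠JFA = 128.3° gives FA at -65.4° from the x-axis; with |FA| = 18.3, A = (-1.74, -32.1). Then |BA| = |A − B| = 37.5.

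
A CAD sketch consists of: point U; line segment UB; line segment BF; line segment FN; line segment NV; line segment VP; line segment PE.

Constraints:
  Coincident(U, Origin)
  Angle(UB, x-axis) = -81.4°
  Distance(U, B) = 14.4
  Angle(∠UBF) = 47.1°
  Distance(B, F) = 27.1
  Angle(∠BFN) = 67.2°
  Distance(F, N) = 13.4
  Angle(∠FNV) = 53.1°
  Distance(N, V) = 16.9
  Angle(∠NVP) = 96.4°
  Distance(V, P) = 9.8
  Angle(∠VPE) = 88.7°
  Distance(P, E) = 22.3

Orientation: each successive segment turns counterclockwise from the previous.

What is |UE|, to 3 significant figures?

24.4

U is at the origin; UB runs at -81.4° with length 14.4, so B = (2.15, -14.2). ∠UBF = 47.1° gives BF at 51.5° from the x-axis; with |BF| = 27.1, F = (19.0, 6.97). ∠BFN = 67.2° gives FN at 164° from the x-axis; with |FN| = 13.4, N = (6.12, 10.6). ∠FNV = 53.1° gives NV at -68.8° from the x-axis; with |NV| = 16.9, V = (12.2, -5.16). ∠NVP = 96.4° gives VP at 14.8° from the x-axis; with |VP| = 9.8, P = (21.7, -2.66). ∠VPE = 88.7° gives PE at 106° from the x-axis; with |PE| = 22.3, E = (15.5, 18.8). Then |UE| = |E − U| = 24.4.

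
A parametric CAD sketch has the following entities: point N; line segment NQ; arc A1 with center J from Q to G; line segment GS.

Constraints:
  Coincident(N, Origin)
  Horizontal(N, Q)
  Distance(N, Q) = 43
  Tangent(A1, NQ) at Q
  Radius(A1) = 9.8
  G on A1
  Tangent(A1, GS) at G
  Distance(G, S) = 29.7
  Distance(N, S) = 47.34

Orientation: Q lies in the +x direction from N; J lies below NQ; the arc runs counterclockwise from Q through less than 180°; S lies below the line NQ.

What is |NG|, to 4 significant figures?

34.33

Checks: |JG| = 9.800 ✓; ∠(JG, GS) = 90.00° ✓; |GS| = 29.70 ✓; |NS| = 47.34 ✓.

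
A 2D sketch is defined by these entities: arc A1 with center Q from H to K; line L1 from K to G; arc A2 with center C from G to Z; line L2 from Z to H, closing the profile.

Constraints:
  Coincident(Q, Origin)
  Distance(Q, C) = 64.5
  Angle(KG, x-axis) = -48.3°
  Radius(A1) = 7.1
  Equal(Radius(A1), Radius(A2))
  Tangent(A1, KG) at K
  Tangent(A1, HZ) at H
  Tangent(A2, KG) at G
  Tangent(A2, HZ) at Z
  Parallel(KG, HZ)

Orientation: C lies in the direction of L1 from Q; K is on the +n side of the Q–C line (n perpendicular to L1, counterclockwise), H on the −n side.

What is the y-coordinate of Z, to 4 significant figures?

-52.88

The slot axis is L1's direction at -48.3°, so u = (cos -48.3°, sin -48.3°) = (0.6652, -0.7466) and n = (−sin -48.3°, cos -48.3°) = (0.7466, 0.6652). Q is at the origin and C lies 64.5 along u from Q, so C = 64.5·u = (42.91, -48.16). Tangency of A1 to both parallel lines with radius 7.1 puts K and H at Q ± 7.1·n: K = (5.301, 4.723), H = (-5.301, -4.723). Equal radii place G and Z the same way about C: G = C + 7.1·n = (48.21, -43.44), Z = C − 7.1·n = (37.61, -52.88). So Z.y = -52.88.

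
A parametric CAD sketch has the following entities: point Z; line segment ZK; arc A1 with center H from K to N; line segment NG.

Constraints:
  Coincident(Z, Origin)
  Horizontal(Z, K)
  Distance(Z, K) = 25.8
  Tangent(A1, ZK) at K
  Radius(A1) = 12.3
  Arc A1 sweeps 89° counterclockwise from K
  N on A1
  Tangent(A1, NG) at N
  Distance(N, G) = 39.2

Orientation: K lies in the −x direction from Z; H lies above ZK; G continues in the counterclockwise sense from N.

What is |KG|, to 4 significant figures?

52.90

Z is at the origin; Z and K share the same y with |ZK| = 25.8 and K on the −x side, so K = (-25.80, 0.000). Since A1 is tangent to ZK there, HK ⟂ ZK, so H = K + (0, 12.3) = (-25.80, 12.30). On A1, K sits at bearing -90° from H; an 89° counterclockwise sweep puts N at bearing -1°, so N = H + 12.3·(cos -1°, sin -1°) = (-13.50, 12.09). Tangency of A1 to NG means the radius HN is perpendicular to NG, so NG runs along (−sin -1°, cos -1°); with |NG| = 39.2, G = (-12.82, 51.28). Then |KG| = |G − K| = 52.90.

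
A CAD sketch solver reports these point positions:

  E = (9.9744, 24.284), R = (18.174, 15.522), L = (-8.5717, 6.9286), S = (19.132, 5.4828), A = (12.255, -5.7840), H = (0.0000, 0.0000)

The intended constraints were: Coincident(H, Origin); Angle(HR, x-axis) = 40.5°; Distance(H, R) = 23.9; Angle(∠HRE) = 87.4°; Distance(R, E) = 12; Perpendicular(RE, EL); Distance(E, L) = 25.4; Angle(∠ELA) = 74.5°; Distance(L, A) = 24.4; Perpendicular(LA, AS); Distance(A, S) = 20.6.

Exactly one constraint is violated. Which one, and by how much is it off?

Distance(A, S) = 20.6 — off by 7.40.

H = (0.00, 0.00) ✓; HR at 40.50° ✓; |HR| = 23.90 ✓; ∠HRE = 87.40° ✓; |RE| = 12.00 ✓; ∠(RE, EL) = 90.00° ✓; |EL| = 25.40 ✓; ∠ELA = 74.50° ✓; |LA| = 24.40 ✓; ∠(LA, AS) = 90.00° ✓; |AS| = 13.20 ✗.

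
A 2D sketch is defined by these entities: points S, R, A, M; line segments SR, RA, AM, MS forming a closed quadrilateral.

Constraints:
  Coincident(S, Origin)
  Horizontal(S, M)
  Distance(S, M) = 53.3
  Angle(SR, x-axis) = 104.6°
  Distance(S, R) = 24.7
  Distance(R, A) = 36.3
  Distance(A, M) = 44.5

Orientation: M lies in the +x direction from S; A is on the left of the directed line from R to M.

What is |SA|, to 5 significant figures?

45.884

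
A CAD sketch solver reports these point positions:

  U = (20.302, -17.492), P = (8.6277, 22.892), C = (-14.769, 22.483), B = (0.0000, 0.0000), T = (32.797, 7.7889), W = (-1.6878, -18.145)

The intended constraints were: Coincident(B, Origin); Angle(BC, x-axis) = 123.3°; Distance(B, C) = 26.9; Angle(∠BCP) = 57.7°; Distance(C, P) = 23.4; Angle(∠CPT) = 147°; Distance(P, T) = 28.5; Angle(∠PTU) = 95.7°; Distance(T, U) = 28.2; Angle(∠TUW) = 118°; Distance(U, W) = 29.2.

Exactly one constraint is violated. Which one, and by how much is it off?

Distance(U, W) = 29.2 — off by 7.20.

B = (0.00, 0.00) ✓; BC at 123.3° ✓; |BC| = 26.90 ✓; ∠BCP = 57.70° ✓; |CP| = 23.40 ✓; ∠CPT = 147.0° ✓; |PT| = 28.50 ✓; ∠PTU = 95.70° ✓; |TU| = 28.20 ✓; ∠TUW = 118.0° ✓; |UW| = 22.00 ✗.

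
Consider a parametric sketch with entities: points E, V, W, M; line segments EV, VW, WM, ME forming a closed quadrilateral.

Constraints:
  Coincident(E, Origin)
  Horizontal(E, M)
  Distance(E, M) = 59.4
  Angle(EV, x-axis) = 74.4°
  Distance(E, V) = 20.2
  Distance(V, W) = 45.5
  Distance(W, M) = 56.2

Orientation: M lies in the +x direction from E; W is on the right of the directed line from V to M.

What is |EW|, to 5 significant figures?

27.553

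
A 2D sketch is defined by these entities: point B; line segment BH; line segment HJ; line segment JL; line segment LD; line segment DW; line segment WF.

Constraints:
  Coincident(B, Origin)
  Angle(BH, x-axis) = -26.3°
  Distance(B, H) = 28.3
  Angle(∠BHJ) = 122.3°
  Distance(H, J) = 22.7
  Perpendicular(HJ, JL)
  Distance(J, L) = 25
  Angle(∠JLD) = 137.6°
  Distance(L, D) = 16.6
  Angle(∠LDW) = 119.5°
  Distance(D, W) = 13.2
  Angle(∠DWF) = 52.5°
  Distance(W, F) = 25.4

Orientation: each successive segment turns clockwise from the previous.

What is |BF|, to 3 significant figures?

33.8

∠LDW = 119.5° gives DW at 83.1° from the x-axis; with |DW| = 13.2, W = (-8.90, -14.8). ∠DWF = 52.5° gives WF at -44.4° from the x-axis; with |WF| = 25.4, F = (9.25, -32.5). Then |BF| = |F − B| = 33.8.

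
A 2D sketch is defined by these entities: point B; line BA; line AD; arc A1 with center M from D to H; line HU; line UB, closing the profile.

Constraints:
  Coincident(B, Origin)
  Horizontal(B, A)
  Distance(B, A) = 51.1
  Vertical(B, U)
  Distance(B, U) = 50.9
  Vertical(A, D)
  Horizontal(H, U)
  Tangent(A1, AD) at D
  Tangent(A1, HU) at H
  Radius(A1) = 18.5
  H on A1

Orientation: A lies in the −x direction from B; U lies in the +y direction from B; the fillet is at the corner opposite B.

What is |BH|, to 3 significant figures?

60.4

B is at the origin; B and A share the same y with |BA| = 51.1 and A on the −x side, so A = (-51.1, 0.00). B and U share the same x with |BU| = 50.9 and U on the +y side, so U = (0.00, 50.9). The virtual corner opposite B is at (-51.1, 50.9). Since A1 is tangent to AD there, MD ⟂ AD and tangency of A1 to HU means the radius MH is perpendicular to HU, with radius 18.5, so the center M sits 18.5 in from both sides at M = (-32.6, 32.4). That places the tangent points at D = (-51.1, 32.4) on AD and H = (-32.6, 50.9) on HU. Then |BH| = |H − B| = 60.4.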